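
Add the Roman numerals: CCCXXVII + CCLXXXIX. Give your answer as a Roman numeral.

CCCXXVII = 327
CCLXXXIX = 289
327 + 289 = 616

DCXVI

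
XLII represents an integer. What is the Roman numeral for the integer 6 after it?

XLII = 42
42 + 6 = 48

XLVIII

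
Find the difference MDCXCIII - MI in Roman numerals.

MDCXCIII = 1693
MI = 1001
1693 - 1001 = 692

DCXCII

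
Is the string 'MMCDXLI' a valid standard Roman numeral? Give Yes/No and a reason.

'MMCDXLI': Check the rules: uses only the symbols I, V, X, L, C, D, M; no symbol is repeated more than three times in a row; V, L and D each appear at most once; the only places a smaller symbol precedes a larger one are the allowed subtractive pairs CD, XL, the symbol right after such a pair (if any) is smaller than the pair's first symbol, and otherwise the values never increase from left to right. Value: M (1000) + M (1000) + CD (400) + XL (40) + I (1) = 2441. So it is a valid standard Roman numeral.

Yes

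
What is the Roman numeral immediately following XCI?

XCI = 91; next is 92

XCII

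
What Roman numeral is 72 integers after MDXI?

MDXI = 1511
1511 + 72 = 1583

MDLXXXIII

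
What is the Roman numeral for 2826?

Convert 2826 to Roman numerals:
  2826 contains 2×1000 (MM)
  826 contains 1×500 (D)
  326 contains 3×100 (CCC)
  26 contains 2×10 (XX)
  6 contains 1×5 (V)
  1 contains 1×1 (I)

MMDCCCXXVI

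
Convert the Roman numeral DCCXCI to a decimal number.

DCCXCI: D=500, C=100, C=100, XC=90, I=1
500 + 100 + 100 + 90 + 1 = 791

791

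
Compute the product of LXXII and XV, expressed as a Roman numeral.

LXXII = 72
XV = 15
72 × 15 = 1080

MLXXX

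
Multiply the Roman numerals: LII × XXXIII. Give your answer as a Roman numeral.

LII = 52
XXXIII = 33
52 × 33 = 1716

MDCCXVI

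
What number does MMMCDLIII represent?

MMMCDLIII: M=1000, M=1000, M=1000, CD=400, L=50, I=1, I=1, I=1
1000 + 1000 + 1000 + 400 + 50 + 1 + 1 + 1 = 3453

3453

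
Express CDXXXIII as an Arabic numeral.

CDXXXIII: CD=400, X=10, X=10, X=10, I=1, I=1, I=1
400 + 10 + 10 + 10 + 1 + 1 + 1 = 433

433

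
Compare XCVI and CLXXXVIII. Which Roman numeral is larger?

XCVI = 96
CLXXXVIII = 188
188 is larger

CLXXXVIII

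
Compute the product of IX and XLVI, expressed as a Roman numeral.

IX = 9
XLVI = 46
9 × 46 = 414

CDXIV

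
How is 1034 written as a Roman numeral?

Convert 1034 to Roman numerals:
  1034 contains 1×1000 (M)
  34 contains 3×10 (XXX)
  4 contains 1×4 (IV)

MXXXIV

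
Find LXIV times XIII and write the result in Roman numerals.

LXIV = 64
XIII = 13
64 × 13 = 832

DCCCXXXII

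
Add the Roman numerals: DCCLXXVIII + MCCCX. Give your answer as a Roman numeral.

DCCLXXVIII = 778
MCCCX = 1310
778 + 1310 = 2088

MMLXXXVIII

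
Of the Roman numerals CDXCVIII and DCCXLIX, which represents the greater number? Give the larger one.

CDXCVIII = 498
DCCXLIX = 749
749 is larger

DCCXLIX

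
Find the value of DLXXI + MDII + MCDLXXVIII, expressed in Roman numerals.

DLXXI = 571, MDII = 1502, MCDLXXVIII = 1478
571 + 1502 = 2073
2073 + 1478 = 3551

MMMDLI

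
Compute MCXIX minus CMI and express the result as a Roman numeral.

MCXIX = 1119
CMI = 901
1119 - 901 = 218

CCXVIII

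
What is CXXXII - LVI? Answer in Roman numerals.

CXXXII = 132
LVI = 56
132 - 56 = 76

LXXVI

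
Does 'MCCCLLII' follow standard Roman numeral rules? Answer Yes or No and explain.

'MCCCLLII': L should not appear more than once

No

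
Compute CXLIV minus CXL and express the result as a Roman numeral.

CXLIV = 144
CXL = 140
144 - 140 = 4

IV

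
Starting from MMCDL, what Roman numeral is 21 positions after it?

MMCDL = 2450
2450 + 21 = 2471

MMCDLXXI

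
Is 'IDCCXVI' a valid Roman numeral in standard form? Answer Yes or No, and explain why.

'IDCCXVI': Invalid subtractive combination: ID

No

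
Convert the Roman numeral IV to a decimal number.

IV: IV=4

4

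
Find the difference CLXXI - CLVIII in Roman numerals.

CLXXI = 171
CLVIII = 158
171 - 158 = 13

XIII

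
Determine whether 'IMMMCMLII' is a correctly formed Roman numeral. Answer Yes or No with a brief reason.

'IMMMCMLII': Invalid subtractive combination: IM

No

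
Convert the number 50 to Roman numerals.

Convert 50 to Roman numerals:
  50 contains 1×50 (L)

L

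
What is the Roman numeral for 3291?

Convert 3291 to Roman numerals:
  3291 contains 3×1000 (MMM)
  291 contains 2×100 (CC)
  91 contains 1×90 (XC)
  1 contains 1×1 (I)

MMMCCXCI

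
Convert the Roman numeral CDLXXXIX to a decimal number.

CDLXXXIX: CD=400, L=50, X=10, X=10, X=10, IX=9
400 + 50 + 10 + 10 + 10 + 9 = 489

489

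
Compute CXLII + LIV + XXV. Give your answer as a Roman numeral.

CXLII = 142, LIV = 54, XXV = 25
142 + 54 = 196
196 + 25 = 221

CCXXI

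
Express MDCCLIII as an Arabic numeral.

MDCCLIII: M=1000, D=500, C=100, C=100, L=50, I=1, I=1, I=1
1000 + 500 + 100 + 100 + 50 + 1 + 1 + 1 = 1753

1753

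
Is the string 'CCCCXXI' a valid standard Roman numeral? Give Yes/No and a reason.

'CCCCXXI': More than 3 consecutive C's

No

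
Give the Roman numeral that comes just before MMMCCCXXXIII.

MMMCCCXXXIII = 3333; previous is 3332

MMMCCCXXXII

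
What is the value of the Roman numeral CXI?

CXI: C=100, X=10, I=1
100 + 10 + 1 = 111

111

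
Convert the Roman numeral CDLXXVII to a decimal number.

CDLXXVII: CD=400, L=50, X=10, X=10, V=5, I=1, I=1
400 + 50 + 10 + 10 + 5 + 1 + 1 = 477

477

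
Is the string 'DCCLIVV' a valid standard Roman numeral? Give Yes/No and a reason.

'DCCLIVV': V should not appear more than once

No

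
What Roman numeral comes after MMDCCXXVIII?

MMDCCXXVIII = 2728; next is 2729

MMDCCXXIX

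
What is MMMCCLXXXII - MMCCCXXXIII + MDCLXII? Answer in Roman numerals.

MMMCCLXXXII = 3282, MMCCCXXXIII = 2333, MDCLXII = 1662
3282 - 2333 = 949
949 + 1662 = 2611

MMDCXI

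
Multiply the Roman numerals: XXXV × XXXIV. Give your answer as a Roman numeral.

XXXV = 35
XXXIV = 34
35 × 34 = 1190

MCXC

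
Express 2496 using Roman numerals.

Convert 2496 to Roman numerals:
  2496 contains 2×1000 (MM)
  496 contains 1×400 (CD)
  96 contains 1×90 (XC)
  6 contains 1×5 (V)
  1 contains 1×1 (I)

MMCDXCVI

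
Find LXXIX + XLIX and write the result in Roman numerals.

LXXIX = 79
XLIX = 49
79 + 49 = 128

CXXVIII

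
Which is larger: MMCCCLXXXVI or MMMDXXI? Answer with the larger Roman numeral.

MMCCCLXXXVI = 2386
MMMDXXI = 3521
3521 is larger

MMMDXXI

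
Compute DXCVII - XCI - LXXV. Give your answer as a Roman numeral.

DXCVII = 597, XCI = 91, LXXV = 75
597 - 91 = 506
506 - 75 = 431

CDXXXI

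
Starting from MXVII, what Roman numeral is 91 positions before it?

MXVII = 1017
1017 - 91 = 926

CMXXVI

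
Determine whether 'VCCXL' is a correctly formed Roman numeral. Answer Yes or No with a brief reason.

'VCCXL': Invalid subtractive combination: VC

No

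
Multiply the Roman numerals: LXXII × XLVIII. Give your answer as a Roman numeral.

LXXII = 72
XLVIII = 48
72 × 48 = 3456

MMMCDLVI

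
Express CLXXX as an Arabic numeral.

CLXXX: C=100, L=50, X=10, X=10, X=10
100 + 50 + 10 + 10 + 10 = 180

180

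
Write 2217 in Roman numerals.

Convert 2217 to Roman numerals:
  2217 contains 2×1000 (MM)
  217 contains 2×100 (CC)
  17 contains 1×10 (X)
  7 contains 1×5 (V)
  2 contains 2×1 (II)

MMCCXVII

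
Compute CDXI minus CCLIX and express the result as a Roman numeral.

CDXI = 411
CCLIX = 259
411 - 259 = 152

CLII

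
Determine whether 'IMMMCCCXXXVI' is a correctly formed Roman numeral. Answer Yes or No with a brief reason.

'IMMMCCCXXXVI': Invalid subtractive combination: IM

No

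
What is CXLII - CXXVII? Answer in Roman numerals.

CXLII = 142
CXXVII = 127
142 - 127 = 15

XV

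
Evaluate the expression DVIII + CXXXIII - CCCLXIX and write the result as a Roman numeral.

DVIII = 508, CXXXIII = 133, CCCLXIX = 369
508 + 133 = 641
641 - 369 = 272

CCLXXII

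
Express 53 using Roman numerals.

Convert 53 to Roman numerals:
  53 contains 1×50 (L)
  3 contains 3×1 (III)

LIII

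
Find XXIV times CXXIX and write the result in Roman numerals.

XXIV = 24
CXXIX = 129
24 × 129 = 3096

MMMXCVI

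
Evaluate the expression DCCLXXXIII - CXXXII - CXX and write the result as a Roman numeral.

DCCLXXXIII = 783, CXXXII = 132, CXX = 120
783 - 132 = 651
651 - 120 = 531

DXXXI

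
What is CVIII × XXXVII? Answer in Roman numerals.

CVIII = 108
XXXVII = 37
108 × 37 = 3996

MMMCMXCVI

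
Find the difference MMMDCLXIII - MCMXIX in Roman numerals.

MMMDCLXIII = 3663
MCMXIX = 1919
3663 - 1919 = 1744

MDCCXLIV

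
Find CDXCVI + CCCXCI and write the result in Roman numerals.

CDXCVI = 496
CCCXCI = 391
496 + 391 = 887

DCCCLXXXVII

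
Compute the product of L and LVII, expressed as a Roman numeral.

L = 50
LVII = 57
50 × 57 = 2850

MMDCCCL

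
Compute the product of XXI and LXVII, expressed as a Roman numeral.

XXI = 21
LXVII = 67
21 × 67 = 1407

MCDVII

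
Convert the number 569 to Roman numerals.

Convert 569 to Roman numerals:
  569 contains 1×500 (D)
  69 contains 1×50 (L)
  19 contains 1×10 (X)
  9 contains 1×9 (IX)

DLXIX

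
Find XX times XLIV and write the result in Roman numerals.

XX = 20
XLIV = 44
20 × 44 = 880

DCCCLXXX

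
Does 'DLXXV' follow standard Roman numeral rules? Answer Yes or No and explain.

'DLXXV': Check the rules: uses only the symbols I, V, X, L, C, D, M; no symbol is repeated more than three times in a row; V, L and D each appear at most once; no smaller symbol precedes a larger one (values never increase from left to right). Value: D (500) + L (50) + X (10) + X (10) + V (5) = 575. So it is a valid standard Roman numeral.

Yes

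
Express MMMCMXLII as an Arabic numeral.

MMMCMXLII: M=1000, M=1000, M=1000, CM=900, XL=40, I=1, I=1
1000 + 1000 + 1000 + 900 + 40 + 1 + 1 = 3942

3942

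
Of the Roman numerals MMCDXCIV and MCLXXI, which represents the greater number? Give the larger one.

MMCDXCIV = 2494
MCLXXI = 1171
2494 is larger

MMCDXCIV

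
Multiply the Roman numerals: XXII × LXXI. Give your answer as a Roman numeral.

XXII = 22
LXXI = 71
22 × 71 = 1562

MDLXII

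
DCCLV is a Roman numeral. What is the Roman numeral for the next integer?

DCCLV = 755; next is 756

DCCLVI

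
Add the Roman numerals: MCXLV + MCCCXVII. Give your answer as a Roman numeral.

MCXLV = 1145
MCCCXVII = 1317
1145 + 1317 = 2462

MMCDLXII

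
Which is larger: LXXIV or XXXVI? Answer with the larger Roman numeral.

LXXIV = 74
XXXVI = 36
74 is larger

LXXIV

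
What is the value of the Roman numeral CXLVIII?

CXLVIII: C=100, XL=40, V=5, I=1, I=1, I=1
100 + 40 + 5 + 1 + 1 + 1 = 148

148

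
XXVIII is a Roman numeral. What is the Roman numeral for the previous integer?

XXVIII = 28, so the previous integer is 28 - 1 = 27

XXVII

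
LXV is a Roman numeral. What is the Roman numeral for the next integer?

LXV = 65, so the next integer is 65 + 1 = 66

LXVI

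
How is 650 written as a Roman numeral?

Convert 650 to Roman numerals:
  650 contains 1×500 (D)
  150 contains 1×100 (C)
  50 contains 1×50 (L)

DCL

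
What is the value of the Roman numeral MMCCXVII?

MMCCXVII: M=1000, M=1000, C=100, C=100, X=10, V=5, I=1, I=1
1000 + 1000 + 100 + 100 + 10 + 5 + 1 + 1 = 2217

2217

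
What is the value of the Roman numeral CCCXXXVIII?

CCCXXXVIII: C=100, C=100, C=100, X=10, X=10, X=10, V=5, I=1, I=1, I=1
100 + 100 + 100 + 10 + 10 + 10 + 5 + 1 + 1 + 1 = 338

338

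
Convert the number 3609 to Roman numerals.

Convert 3609 to Roman numerals:
  3609 contains 3×1000 (MMM)
  609 contains 1×500 (D)
  109 contains 1×100 (C)
  9 contains 1×9 (IX)

MMMDCIX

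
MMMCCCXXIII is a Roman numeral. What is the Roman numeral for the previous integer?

MMMCCCXXIII = 3323; previous is 3322

MMMCCCXXII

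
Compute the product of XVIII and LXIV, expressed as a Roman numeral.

XVIII = 18
LXIV = 64
18 × 64 = 1152

MCLII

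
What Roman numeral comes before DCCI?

DCCI = 701, so the previous integer is 701 - 1 = 700

DCC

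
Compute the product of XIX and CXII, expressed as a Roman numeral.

XIX = 19
CXII = 112
19 × 112 = 2128

MMCXXVIII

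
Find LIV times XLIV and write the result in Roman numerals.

LIV = 54
XLIV = 44
54 × 44 = 2376

MMCCCLXXVI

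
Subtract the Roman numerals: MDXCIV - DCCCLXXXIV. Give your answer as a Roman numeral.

MDXCIV = 1594
DCCCLXXXIV = 884
1594 - 884 = 710

DCCX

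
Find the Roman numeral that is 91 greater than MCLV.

MCLV = 1155
1155 + 91 = 1246

MCCXLVI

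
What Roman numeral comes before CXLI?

CXLI = 141, so the previous integer is 141 - 1 = 140

CXL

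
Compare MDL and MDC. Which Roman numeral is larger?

MDL = 1550
MDC = 1600
1600 is larger

MDC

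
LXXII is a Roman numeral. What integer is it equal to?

LXXII: L=50, X=10, X=10, I=1, I=1
50 + 10 + 10 + 1 + 1 = 72

72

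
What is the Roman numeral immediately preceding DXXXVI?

DXXXVI = 536; previous is 535

DXXXV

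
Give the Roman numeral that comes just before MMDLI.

MMDLI = 2551; previous is 2550

MMDL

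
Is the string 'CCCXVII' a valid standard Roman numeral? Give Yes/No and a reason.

'CCCXVII': Check the rules: uses only the symbols I, V, X, L, C, D, M; no symbol is repeated more than three times in a row; V, L and D each appear at most once; no smaller symbol precedes a larger one (values never increase from left to right). Value: C (100) + C (100) + C (100) + X (10) + V (5) + I (1) + I (1) = 317. So it is a valid standard Roman numeral.

Yes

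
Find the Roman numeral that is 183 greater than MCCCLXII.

MCCCLXII = 1362
1362 + 183 = 1545

MDXLV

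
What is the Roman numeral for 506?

Convert 506 to Roman numerals:
  506 contains 1×500 (D)
  6 contains 1×5 (V)
  1 contains 1×1 (I)

DVI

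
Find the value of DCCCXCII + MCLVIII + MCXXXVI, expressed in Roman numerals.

DCCCXCII = 892, MCLVIII = 1158, MCXXXVI = 1136
892 + 1158 = 2050
2050 + 1136 = 3186

MMMCLXXXVI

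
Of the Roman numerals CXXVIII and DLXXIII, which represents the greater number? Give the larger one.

CXXVIII = 128
DLXXIII = 573
573 is larger

DLXXIII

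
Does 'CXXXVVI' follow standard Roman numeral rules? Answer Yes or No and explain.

'CXXXVVI': V should not appear more than once

No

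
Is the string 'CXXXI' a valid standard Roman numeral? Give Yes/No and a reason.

'CXXXI': Check the rules: uses only the symbols I, V, X, L, C, D, M; no symbol is repeated more than three times in a row; V, L and D each appear at most once; no smaller symbol precedes a larger one (values never increase from left to right). Value: C (100) + X (10) + X (10) + X (10) + I (1) = 131. So it is a valid standard Roman numeral.

Yes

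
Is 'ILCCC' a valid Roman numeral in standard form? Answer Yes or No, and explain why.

'ILCCC': Invalid subtractive combination: IL

No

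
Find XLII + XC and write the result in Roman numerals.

XLII = 42
XC = 90
42 + 90 = 132

CXXXII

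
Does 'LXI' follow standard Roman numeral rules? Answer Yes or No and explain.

'LXI': Check the rules: uses only the symbols I, V, X, L, C, D, M; no symbol is repeated more than three times in a row; V, L and D each appear at most once; no smaller symbol precedes a larger one (values never increase from left to right). Value: L (50) + X (10) + I (1) = 61. So it is a valid standard Roman numeral.

Yes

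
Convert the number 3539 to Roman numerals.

Convert 3539 to Roman numerals:
  3539 contains 3×1000 (MMM)
  539 contains 1×500 (D)
  39 contains 3×10 (XXX)
  9 contains 1×9 (IX)

MMMDXXXIX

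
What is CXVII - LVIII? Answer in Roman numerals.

CXVII = 117
LVIII = 58
117 - 58 = 59

LIX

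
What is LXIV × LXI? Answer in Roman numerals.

LXIV = 64
LXI = 61
64 × 61 = 3904

MMMCMIV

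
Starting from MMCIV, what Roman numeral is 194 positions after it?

MMCIV = 2104
2104 + 194 = 2298

MMCCXCVIII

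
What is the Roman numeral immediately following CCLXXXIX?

CCLXXXIX = 289; next is 290

CCXC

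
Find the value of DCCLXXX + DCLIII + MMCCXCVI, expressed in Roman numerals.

DCCLXXX = 780, DCLIII = 653, MMCCXCVI = 2296
780 + 653 = 1433
1433 + 2296 = 3729

MMMDCCXXIX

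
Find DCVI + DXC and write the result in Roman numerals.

DCVI = 606
DXC = 590
606 + 590 = 1196

MCXCVI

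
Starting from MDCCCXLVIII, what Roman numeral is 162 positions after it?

MDCCCXLVIII = 1848
1848 + 162 = 2010

MMX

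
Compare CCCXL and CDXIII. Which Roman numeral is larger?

CCCXL = 340
CDXIII = 413
413 is larger

CDXIII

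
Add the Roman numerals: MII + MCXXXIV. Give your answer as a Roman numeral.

MII = 1002
MCXXXIV = 1134
1002 + 1134 = 2136

MMCXXXVI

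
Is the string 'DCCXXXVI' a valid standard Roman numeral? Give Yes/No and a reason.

'DCCXXXVI': Check the rules: uses only the symbols I, V, X, L, C, D, M; no symbol is repeated more than three times in a row; V, L and D each appear at most once; no smaller symbol precedes a larger one (values never increase from left to right). Value: D (500) + C (100) + C (100) + X (10) + X (10) + X (10) + V (5) + I (1) = 736. So it is a valid standard Roman numeral.

Yes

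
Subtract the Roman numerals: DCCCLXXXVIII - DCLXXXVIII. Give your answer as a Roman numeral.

DCCCLXXXVIII = 888
DCLXXXVIII = 688
888 - 688 = 200

CC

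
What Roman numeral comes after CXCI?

CXCI = 191, so the next integer is 191 + 1 = 192

CXCII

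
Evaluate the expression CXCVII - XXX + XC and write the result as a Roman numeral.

CXCVII = 197, XXX = 30, XC = 90
197 - 30 = 167
167 + 90 = 257

CCLVII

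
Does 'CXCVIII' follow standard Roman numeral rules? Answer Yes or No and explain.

'CXCVIII': Check the rules: uses only the symbols I, V, X, L, C, D, M; no symbol is repeated more than three times in a row; V, L and D each appear at most once; the only place a smaller symbol precedes a larger one is the allowed subtractive pair XC, the symbol right after such a pair (if any) is smaller than the pair's first symbol, and otherwise the values never increase from left to right. Value: C (100) + XC (90) + V (5) + I (1) + I (1) + I (1) = 198. So it is a valid standard Roman numeral.

Yes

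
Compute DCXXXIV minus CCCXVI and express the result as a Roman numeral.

DCXXXIV = 634
CCCXVI = 316
634 - 316 = 318

CCCXVIII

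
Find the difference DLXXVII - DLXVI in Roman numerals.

DLXXVII = 577
DLXVI = 566
577 - 566 = 11

XI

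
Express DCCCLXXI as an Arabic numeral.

DCCCLXXI: D=500, C=100, C=100, C=100, L=50, X=10, X=10, I=1
500 + 100 + 100 + 100 + 50 + 10 + 10 + 1 = 871

871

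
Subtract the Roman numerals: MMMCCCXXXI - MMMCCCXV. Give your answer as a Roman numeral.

MMMCCCXXXI = 3331
MMMCCCXV = 3315
3331 - 3315 = 16

XVI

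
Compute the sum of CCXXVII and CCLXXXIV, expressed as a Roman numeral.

CCXXVII = 227
CCLXXXIV = 284
227 + 284 = 511

DXI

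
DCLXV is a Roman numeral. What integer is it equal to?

DCLXV: D=500, C=100, L=50, X=10, V=5
500 + 100 + 50 + 10 + 5 = 665

665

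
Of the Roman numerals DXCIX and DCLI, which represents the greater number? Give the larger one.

DXCIX = 599
DCLI = 651
651 is larger

DCLI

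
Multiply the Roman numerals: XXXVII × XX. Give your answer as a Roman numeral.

XXXVII = 37
XX = 20
37 × 20 = 740

DCCXL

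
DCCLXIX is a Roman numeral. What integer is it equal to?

DCCLXIX: D=500, C=100, C=100, L=50, X=10, IX=9
500 + 100 + 100 + 50 + 10 + 9 = 769

769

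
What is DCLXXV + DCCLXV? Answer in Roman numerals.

DCLXXV = 675
DCCLXV = 765
675 + 765 = 1440

MCDXL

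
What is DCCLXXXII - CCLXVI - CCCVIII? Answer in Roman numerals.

DCCLXXXII = 782, CCLXVI = 266, CCCVIII = 308
782 - 266 = 516
516 - 308 = 208

CCVIII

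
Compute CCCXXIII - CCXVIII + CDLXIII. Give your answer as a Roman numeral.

CCCXXIII = 323, CCXVIII = 218, CDLXIII = 463
323 - 218 = 105
105 + 463 = 568

DLXVIII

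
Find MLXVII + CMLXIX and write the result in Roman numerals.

MLXVII = 1067
CMLXIX = 969
1067 + 969 = 2036

MMXXXVI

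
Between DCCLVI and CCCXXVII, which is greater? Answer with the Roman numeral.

DCCLVI = 756
CCCXXVII = 327
756 is larger

DCCLVI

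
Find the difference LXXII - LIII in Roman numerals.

LXXII = 72
LIII = 53
72 - 53 = 19

XIX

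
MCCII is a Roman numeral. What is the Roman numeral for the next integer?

MCCII = 1202; next is 1203

MCCIII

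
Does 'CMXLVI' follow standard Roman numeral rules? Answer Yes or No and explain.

'CMXLVI': Check the rules: uses only the symbols I, V, X, L, C, D, M; no symbol is repeated more than three times in a row; V, L and D each appear at most once; the only places a smaller symbol precedes a larger one are the allowed subtractive pairs CM, XL, the symbol right after such a pair (if any) is smaller than the pair's first symbol, and otherwise the values never increase from left to right. Value: CM (900) + XL (40) + V (5) + I (1) = 946. So it is a valid standard Roman numeral.

Yes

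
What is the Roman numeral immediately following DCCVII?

DCCVII = 707, so the next integer is 707 + 1 = 708

DCCVIII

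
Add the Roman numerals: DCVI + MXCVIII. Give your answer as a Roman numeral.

DCVI = 606
MXCVIII = 1098
606 + 1098 = 1704

MDCCIV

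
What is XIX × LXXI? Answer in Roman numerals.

XIX = 19
LXXI = 71
19 × 71 = 1349

MCCCXLIX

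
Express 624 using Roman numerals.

Convert 624 to Roman numerals:
  624 contains 1×500 (D)
  124 contains 1×100 (C)
  24 contains 2×10 (XX)
  4 contains 1×4 (IV)

DCXXIV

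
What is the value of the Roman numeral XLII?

XLII: XL=40, I=1, I=1
40 + 1 + 1 = 42

42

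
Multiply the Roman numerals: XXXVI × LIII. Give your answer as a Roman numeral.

XXXVI = 36
LIII = 53
36 × 53 = 1908

MCMVIII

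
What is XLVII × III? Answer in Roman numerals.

XLVII = 47
III = 3
47 × 3 = 141

CXLI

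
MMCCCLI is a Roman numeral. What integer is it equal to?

MMCCCLI: M=1000, M=1000, C=100, C=100, C=100, L=50, I=1
1000 + 1000 + 100 + 100 + 100 + 50 + 1 = 2351

2351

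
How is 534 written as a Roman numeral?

Convert 534 to Roman numerals:
  534 contains 1×500 (D)
  34 contains 3×10 (XXX)
  4 contains 1×4 (IV)

DXXXIV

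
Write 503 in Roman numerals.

Convert 503 to Roman numerals:
  503 contains 1×500 (D)
  3 contains 3×1 (III)

DIII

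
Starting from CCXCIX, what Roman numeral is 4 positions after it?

CCXCIX = 299
299 + 4 = 303

CCCIII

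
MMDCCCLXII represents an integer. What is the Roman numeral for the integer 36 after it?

MMDCCCLXII = 2862
2862 + 36 = 2898

MMDCCCXCVIII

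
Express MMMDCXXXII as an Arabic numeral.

MMMDCXXXII: M=1000, M=1000, M=1000, D=500, C=100, X=10, X=10, X=10, I=1, I=1
1000 + 1000 + 1000 + 500 + 100 + 10 + 10 + 10 + 1 + 1 = 3632

3632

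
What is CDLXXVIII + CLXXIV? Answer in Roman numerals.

CDLXXVIII = 478
CLXXIV = 174
478 + 174 = 652

DCLII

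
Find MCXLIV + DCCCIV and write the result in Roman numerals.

MCXLIV = 1144
DCCCIV = 804
1144 + 804 = 1948

MCMXLVIII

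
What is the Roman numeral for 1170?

Convert 1170 to Roman numerals:
  1170 contains 1×1000 (M)
  170 contains 1×100 (C)
  70 contains 1×50 (L)
  20 contains 2×10 (XX)

MCLXX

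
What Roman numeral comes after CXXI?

CXXI = 121; next is 122

CXXII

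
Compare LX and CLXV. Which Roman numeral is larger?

LX = 60
CLXV = 165
165 is larger

CLXV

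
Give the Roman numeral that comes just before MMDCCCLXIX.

MMDCCCLXIX = 2869, so the previous integer is 2869 - 1 = 2868

MMDCCCLXVIII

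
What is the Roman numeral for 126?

Convert 126 to Roman numerals:
  126 contains 1×100 (C)
  26 contains 2×10 (XX)
  6 contains 1×5 (V)
  1 contains 1×1 (I)

CXXVI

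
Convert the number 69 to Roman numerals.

Convert 69 to Roman numerals:
  69 contains 1×50 (L)
  19 contains 1×10 (X)
  9 contains 1×9 (IX)

LXIX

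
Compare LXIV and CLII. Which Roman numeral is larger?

LXIV = 64
CLII = 152
152 is larger

CLII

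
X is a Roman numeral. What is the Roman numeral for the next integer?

X = 10, so the next integer is 10 + 1 = 11

XI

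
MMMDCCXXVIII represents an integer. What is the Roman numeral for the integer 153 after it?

MMMDCCXXVIII = 3728
3728 + 153 = 3881

MMMDCCCLXXXI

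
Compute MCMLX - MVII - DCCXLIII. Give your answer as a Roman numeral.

MCMLX = 1960, MVII = 1007, DCCXLIII = 743
1960 - 1007 = 953
953 - 743 = 210

CCX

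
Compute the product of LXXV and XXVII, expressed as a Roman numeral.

LXXV = 75
XXVII = 27
75 × 27 = 2025

MMXXV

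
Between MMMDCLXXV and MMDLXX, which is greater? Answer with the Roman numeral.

MMMDCLXXV = 3675
MMDLXX = 2570
3675 is larger

MMMDCLXXV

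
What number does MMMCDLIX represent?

MMMCDLIX: M=1000, M=1000, M=1000, CD=400, L=50, IX=9
1000 + 1000 + 1000 + 400 + 50 + 9 = 3459

3459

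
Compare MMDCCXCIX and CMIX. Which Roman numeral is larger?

MMDCCXCIX = 2799
CMIX = 909
2799 is larger

MMDCCXCIX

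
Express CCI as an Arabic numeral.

CCI: C=100, C=100, I=1
100 + 100 + 1 = 201

201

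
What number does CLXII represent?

CLXII: C=100, L=50, X=10, I=1, I=1
100 + 50 + 10 + 1 + 1 = 162

162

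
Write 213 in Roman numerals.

Convert 213 to Roman numerals:
  213 contains 2×100 (CC)
  13 contains 1×10 (X)
  3 contains 3×1 (III)

CCXIII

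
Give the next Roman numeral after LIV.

LIV = 54; next is 55

LV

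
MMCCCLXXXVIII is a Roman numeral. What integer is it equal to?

MMCCCLXXXVIII: M=1000, M=1000, C=100, C=100, C=100, L=50, X=10, X=10, X=10, V=5, I=1, I=1, I=1
1000 + 1000 + 100 + 100 + 100 + 50 + 10 + 10 + 10 + 5 + 1 + 1 + 1 = 2388

2388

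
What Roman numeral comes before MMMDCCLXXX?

MMMDCCLXXX = 3780, so the previous integer is 3780 - 1 = 3779

MMMDCCLXXIX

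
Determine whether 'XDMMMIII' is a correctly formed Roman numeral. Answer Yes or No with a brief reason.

'XDMMMIII': Invalid subtractive combination: XD

No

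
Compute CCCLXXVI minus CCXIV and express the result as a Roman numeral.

CCCLXXVI = 376
CCXIV = 214
376 - 214 = 162

CLXII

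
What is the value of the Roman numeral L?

L: L=50

50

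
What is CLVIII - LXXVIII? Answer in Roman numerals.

CLVIII = 158
LXXVIII = 78
158 - 78 = 80

LXXX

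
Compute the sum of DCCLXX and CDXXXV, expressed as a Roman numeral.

DCCLXX = 770
CDXXXV = 435
770 + 435 = 1205

MCCV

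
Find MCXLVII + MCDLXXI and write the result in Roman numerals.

MCXLVII = 1147
MCDLXXI = 1471
1147 + 1471 = 2618

MMDCXVIII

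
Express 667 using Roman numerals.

Convert 667 to Roman numerals:
  667 contains 1×500 (D)
  167 contains 1×100 (C)
  67 contains 1×50 (L)
  17 contains 1×10 (X)
  7 contains 1×5 (V)
  2 contains 2×1 (II)

DCLXVII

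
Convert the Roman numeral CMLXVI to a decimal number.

CMLXVI: CM=900, L=50, X=10, V=5, I=1
900 + 50 + 10 + 5 + 1 = 966

966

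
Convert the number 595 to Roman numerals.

Convert 595 to Roman numerals:
  595 contains 1×500 (D)
  95 contains 1×90 (XC)
  5 contains 1×5 (V)

DXCV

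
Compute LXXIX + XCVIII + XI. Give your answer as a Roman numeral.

LXXIX = 79, XCVIII = 98, XI = 11
79 + 98 = 177
177 + 11 = 188

CLXXXVIII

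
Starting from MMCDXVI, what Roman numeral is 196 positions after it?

MMCDXVI = 2416
2416 + 196 = 2612

MMDCXII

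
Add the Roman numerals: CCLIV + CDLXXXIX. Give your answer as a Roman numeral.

CCLIV = 254
CDLXXXIX = 489
254 + 489 = 743

DCCXLIII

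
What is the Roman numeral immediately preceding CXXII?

CXXII = 122; previous is 121

CXXI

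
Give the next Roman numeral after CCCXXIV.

CCCXXIV = 324; next is 325

CCCXXV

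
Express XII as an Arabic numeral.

XII: X=10, I=1, I=1
10 + 1 + 1 = 12

12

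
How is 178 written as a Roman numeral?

Convert 178 to Roman numerals:
  178 contains 1×100 (C)
  78 contains 1×50 (L)
  28 contains 2×10 (XX)
  8 contains 1×5 (V)
  3 contains 3×1 (III)

CLXXVIII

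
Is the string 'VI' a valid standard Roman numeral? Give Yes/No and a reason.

'VI': Check the rules: uses only the symbols I, V, X, L, C, D, M; no symbol is repeated more than three times in a row; V, L and D each appear at most once; no smaller symbol precedes a larger one (values never increase from left to right). Value: V (5) + I (1) = 6. So it is a valid standard Roman numeral.

Yes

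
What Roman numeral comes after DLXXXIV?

DLXXXIV = 584, so the next integer is 584 + 1 = 585

DLXXXV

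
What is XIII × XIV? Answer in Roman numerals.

XIII = 13
XIV = 14
13 × 14 = 182

CLXXXII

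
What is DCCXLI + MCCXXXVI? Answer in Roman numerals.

DCCXLI = 741
MCCXXXVI = 1236
741 + 1236 = 1977

MCMLXXVII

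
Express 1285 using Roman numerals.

Convert 1285 to Roman numerals:
  1285 contains 1×1000 (M)
  285 contains 2×100 (CC)
  85 contains 1×50 (L)
  35 contains 3×10 (XXX)
  5 contains 1×5 (V)

MCCLXXXV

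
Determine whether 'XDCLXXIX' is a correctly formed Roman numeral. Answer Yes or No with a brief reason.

'XDCLXXIX': Invalid subtractive combination: XD

No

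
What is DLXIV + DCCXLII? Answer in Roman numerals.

DLXIV = 564
DCCXLII = 742
564 + 742 = 1306

MCCCVI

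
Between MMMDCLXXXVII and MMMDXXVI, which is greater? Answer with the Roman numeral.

MMMDCLXXXVII = 3687
MMMDXXVI = 3526
3687 is larger

MMMDCLXXXVII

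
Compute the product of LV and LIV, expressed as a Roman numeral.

LV = 55
LIV = 54
55 × 54 = 2970

MMCMLXX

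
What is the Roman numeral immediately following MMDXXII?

MMDXXII = 2522; next is 2523

MMDXXIII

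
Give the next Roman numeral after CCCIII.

CCCIII = 303, so the next integer is 303 + 1 = 304

CCCIV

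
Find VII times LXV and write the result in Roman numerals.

VII = 7
LXV = 65
7 × 65 = 455

CDLV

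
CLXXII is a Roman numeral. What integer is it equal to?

CLXXII: C=100, L=50, X=10, X=10, I=1, I=1
100 + 50 + 10 + 10 + 1 + 1 = 172

172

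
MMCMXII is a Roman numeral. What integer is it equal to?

MMCMXII: M=1000, M=1000, CM=900, X=10, I=1, I=1
1000 + 1000 + 900 + 10 + 1 + 1 = 2912

2912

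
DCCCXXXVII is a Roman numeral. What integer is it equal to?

DCCCXXXVII: D=500, C=100, C=100, C=100, X=10, X=10, X=10, V=5, I=1, I=1
500 + 100 + 100 + 100 + 10 + 10 + 10 + 5 + 1 + 1 = 837

837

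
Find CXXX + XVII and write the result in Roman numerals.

CXXX = 130
XVII = 17
130 + 17 = 147

CXLVII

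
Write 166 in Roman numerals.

Convert 166 to Roman numerals:
  166 contains 1×100 (C)
  66 contains 1×50 (L)
  16 contains 1×10 (X)
  6 contains 1×5 (V)
  1 contains 1×1 (I)

CLXVI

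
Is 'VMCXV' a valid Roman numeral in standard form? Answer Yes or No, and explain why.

'VMCXV': V should not appear more than once

No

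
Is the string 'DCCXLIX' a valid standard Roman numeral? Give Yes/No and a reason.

'DCCXLIX': Check the rules: uses only the symbols I, V, X, L, C, D, M; no symbol is repeated more than three times in a row; V, L and D each appear at most once; the only places a smaller symbol precedes a larger one are the allowed subtractive pairs XL, IX, the symbol right after such a pair (if any) is smaller than the pair's first symbol, and otherwise the values never increase from left to right. Value: D (500) + C (100) + C (100) + XL (40) + IX (9) = 749. So it is a valid standard Roman numeral.

Yes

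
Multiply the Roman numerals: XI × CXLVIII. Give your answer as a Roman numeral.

XI = 11
CXLVIII = 148
11 × 148 = 1628

MDCXXVIII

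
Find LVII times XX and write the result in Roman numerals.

LVII = 57
XX = 20
57 × 20 = 1140

MCXL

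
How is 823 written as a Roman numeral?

Convert 823 to Roman numerals:
  823 contains 1×500 (D)
  323 contains 3×100 (CCC)
  23 contains 2×10 (XX)
  3 contains 3×1 (III)

DCCCXXIII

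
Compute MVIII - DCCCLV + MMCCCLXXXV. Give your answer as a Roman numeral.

MVIII = 1008, DCCCLV = 855, MMCCCLXXXV = 2385
1008 - 855 = 153
153 + 2385 = 2538

MMDXXXVIII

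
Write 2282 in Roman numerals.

Convert 2282 to Roman numerals:
  2282 contains 2×1000 (MM)
  282 contains 2×100 (CC)
  82 contains 1×50 (L)
  32 contains 3×10 (XXX)
  2 contains 2×1 (II)

MMCCLXXXII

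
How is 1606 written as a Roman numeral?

Convert 1606 to Roman numerals:
  1606 contains 1×1000 (M)
  606 contains 1×500 (D)
  106 contains 1×100 (C)
  6 contains 1×5 (V)
  1 contains 1×1 (I)

MDCVI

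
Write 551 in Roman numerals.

Convert 551 to Roman numerals:
  551 contains 1×500 (D)
  51 contains 1×50 (L)
  1 contains 1×1 (I)

DLI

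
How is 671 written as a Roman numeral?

Convert 671 to Roman numerals:
  671 contains 1×500 (D)
  171 contains 1×100 (C)
  71 contains 1×50 (L)
  21 contains 2×10 (XX)
  1 contains 1×1 (I)

DCLXXI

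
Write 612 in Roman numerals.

Convert 612 to Roman numerals:
  612 contains 1×500 (D)
  112 contains 1×100 (C)
  12 contains 1×10 (X)
  2 contains 2×1 (II)

DCXII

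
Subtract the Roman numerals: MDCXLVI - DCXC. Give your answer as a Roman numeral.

MDCXLVI = 1646
DCXC = 690
1646 - 690 = 956

CMLVI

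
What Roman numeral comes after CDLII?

CDLII = 452; next is 453

CDLIII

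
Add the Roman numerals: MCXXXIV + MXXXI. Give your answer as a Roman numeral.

MCXXXIV = 1134
MXXXI = 1031
1134 + 1031 = 2165

MMCLXV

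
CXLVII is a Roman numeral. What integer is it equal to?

CXLVII: C=100, XL=40, V=5, I=1, I=1
100 + 40 + 5 + 1 + 1 = 147

147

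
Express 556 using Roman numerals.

Convert 556 to Roman numerals:
  556 contains 1×500 (D)
  56 contains 1×50 (L)
  6 contains 1×5 (V)
  1 contains 1×1 (I)

DLVI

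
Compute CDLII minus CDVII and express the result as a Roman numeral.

CDLII = 452
CDVII = 407
452 - 407 = 45

XLV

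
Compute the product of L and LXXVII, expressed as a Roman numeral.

L = 50
LXXVII = 77
50 × 77 = 3850

MMMDCCCL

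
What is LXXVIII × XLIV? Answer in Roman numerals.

LXXVIII = 78
XLIV = 44
78 × 44 = 3432

MMMCDXXXII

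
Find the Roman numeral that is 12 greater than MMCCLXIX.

MMCCLXIX = 2269
2269 + 12 = 2281

MMCCLXXXI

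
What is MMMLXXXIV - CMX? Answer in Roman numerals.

MMMLXXXIV = 3084
CMX = 910
3084 - 910 = 2174

MMCLXXIV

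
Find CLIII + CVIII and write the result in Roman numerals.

CLIII = 153
CVIII = 108
153 + 108 = 261

CCLXI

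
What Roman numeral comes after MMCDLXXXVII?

MMCDLXXXVII = 2487; next is 2488

MMCDLXXXVIII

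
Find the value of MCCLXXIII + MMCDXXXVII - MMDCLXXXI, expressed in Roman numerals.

MCCLXXIII = 1273, MMCDXXXVII = 2437, MMDCLXXXI = 2681
1273 + 2437 = 3710
3710 - 2681 = 1029

MXXIX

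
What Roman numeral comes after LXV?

LXV = 65, so the next integer is 65 + 1 = 66

LXVI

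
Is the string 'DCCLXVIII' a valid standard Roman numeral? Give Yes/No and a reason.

'DCCLXVIII': Check the rules: uses only the symbols I, V, X, L, C, D, M; no symbol is repeated more than three times in a row; V, L and D each appear at most once; no smaller symbol precedes a larger one (values never increase from left to right). Value: D (500) + C (100) + C (100) + L (50) + X (10) + V (5) + I (1) + I (1) + I (1) = 768. So it is a valid standard Roman numeral.

Yes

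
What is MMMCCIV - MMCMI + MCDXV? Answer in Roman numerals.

MMMCCIV = 3204, MMCMI = 2901, MCDXV = 1415
3204 - 2901 = 303
303 + 1415 = 1718

MDCCXVIII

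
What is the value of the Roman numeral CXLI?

CXLI: C=100, XL=40, I=1
100 + 40 + 1 = 141

141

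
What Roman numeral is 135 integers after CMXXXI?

CMXXXI = 931
931 + 135 = 1066

MLXVI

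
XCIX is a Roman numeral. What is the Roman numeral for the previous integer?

XCIX = 99, so the previous integer is 99 - 1 = 98

XCVIII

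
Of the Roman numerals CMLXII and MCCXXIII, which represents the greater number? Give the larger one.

CMLXII = 962
MCCXXIII = 1223
1223 is larger

MCCXXIII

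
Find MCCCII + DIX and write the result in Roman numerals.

MCCCII = 1302
DIX = 509
1302 + 509 = 1811

MDCCCXI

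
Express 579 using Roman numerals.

Convert 579 to Roman numerals:
  579 contains 1×500 (D)
  79 contains 1×50 (L)
  29 contains 2×10 (XX)
  9 contains 1×9 (IX)

DLXXIX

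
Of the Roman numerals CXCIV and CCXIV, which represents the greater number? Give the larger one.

CXCIV = 194
CCXIV = 214
214 is larger

CCXIV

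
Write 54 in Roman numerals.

Convert 54 to Roman numerals:
  54 contains 1×50 (L)
  4 contains 1×4 (IV)

LIV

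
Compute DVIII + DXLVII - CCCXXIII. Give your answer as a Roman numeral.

DVIII = 508, DXLVII = 547, CCCXXIII = 323
508 + 547 = 1055
1055 - 323 = 732

DCCXXXII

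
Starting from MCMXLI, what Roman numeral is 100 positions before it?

MCMXLI = 1941
1941 - 100 = 1841

MDCCCXLI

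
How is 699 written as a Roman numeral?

Convert 699 to Roman numerals:
  699 contains 1×500 (D)
  199 contains 1×100 (C)
  99 contains 1×90 (XC)
  9 contains 1×9 (IX)

DCXCIX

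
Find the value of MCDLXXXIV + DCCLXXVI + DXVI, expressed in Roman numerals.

MCDLXXXIV = 1484, DCCLXXVI = 776, DXVI = 516
1484 + 776 = 2260
2260 + 516 = 2776

MMDCCLXXVI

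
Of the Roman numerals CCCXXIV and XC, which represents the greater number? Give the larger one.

CCCXXIV = 324
XC = 90
324 is larger

CCCXXIV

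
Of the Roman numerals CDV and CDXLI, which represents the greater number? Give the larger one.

CDV = 405
CDXLI = 441
441 is larger

CDXLI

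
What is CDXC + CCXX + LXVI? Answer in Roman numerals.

CDXC = 490, CCXX = 220, LXVI = 66
490 + 220 = 710
710 + 66 = 776

DCCLXXVI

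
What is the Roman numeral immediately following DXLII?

DXLII = 542, so the next integer is 542 + 1 = 543

DXLIII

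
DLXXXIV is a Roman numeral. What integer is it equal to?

DLXXXIV: D=500, L=50, X=10, X=10, X=10, IV=4
500 + 50 + 10 + 10 + 10 + 4 = 584

584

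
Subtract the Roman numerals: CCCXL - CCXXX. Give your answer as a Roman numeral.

CCCXL = 340
CCXXX = 230
340 - 230 = 110

CX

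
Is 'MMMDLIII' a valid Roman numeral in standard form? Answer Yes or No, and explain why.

'MMMDLIII': Check the rules: uses only the symbols I, V, X, L, C, D, M; no symbol is repeated more than three times in a row; V, L and D each appear at most once; no smaller symbol precedes a larger one (values never increase from left to right). Value: M (1000) + M (1000) + M (1000) + D (500) + L (50) + I (1) + I (1) + I (1) = 3553. So it is a valid standard Roman numeral.

Yes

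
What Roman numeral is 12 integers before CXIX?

CXIX = 119
119 - 12 = 107

CVII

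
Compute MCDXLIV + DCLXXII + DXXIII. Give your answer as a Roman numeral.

MCDXLIV = 1444, DCLXXII = 672, DXXIII = 523
1444 + 672 = 2116
2116 + 523 = 2639

MMDCXXXIX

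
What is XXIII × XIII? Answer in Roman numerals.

XXIII = 23
XIII = 13
23 × 13 = 299

CCXCIX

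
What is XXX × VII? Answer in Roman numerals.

XXX = 30
VII = 7
30 × 7 = 210

CCX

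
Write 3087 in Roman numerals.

Convert 3087 to Roman numerals:
  3087 contains 3×1000 (MMM)
  87 contains 1×50 (L)
  37 contains 3×10 (XXX)
  7 contains 1×5 (V)
  2 contains 2×1 (II)

MMMLXXXVII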